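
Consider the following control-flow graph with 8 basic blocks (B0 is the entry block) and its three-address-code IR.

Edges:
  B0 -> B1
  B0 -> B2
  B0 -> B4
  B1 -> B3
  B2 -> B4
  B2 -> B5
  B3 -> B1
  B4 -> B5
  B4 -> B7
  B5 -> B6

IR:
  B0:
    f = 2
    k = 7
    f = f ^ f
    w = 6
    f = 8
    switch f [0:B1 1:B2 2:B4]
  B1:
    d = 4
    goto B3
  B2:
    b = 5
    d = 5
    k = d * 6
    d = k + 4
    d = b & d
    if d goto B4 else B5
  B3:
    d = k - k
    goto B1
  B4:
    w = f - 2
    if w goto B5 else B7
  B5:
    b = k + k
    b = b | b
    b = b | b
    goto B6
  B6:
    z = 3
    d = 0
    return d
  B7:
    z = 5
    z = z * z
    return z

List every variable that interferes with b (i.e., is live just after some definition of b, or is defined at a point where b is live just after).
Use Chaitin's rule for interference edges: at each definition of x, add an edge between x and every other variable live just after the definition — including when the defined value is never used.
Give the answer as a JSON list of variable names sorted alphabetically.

Answer: ["d", "f", "k"]

Analysis:
Block summaries:
  B0 def {f,k,w} use ∅
  B1 def {d} use ∅
  B2 def {b,d,k} use ∅
  B3 def {d} use {k}
  B4 def {w} use {f}
  B5 def {b} use {k}
  B6 def {d,z} use ∅
  B7 def {z} use ∅

Liveness:
  B0: in=∅ out={f,k}
  B1: in={k} out={k}
  B2: in={f} out={f,k}
  B3: in={k} out={k}
  B4: in={f,k} out={k}
  B5: in={k} out=∅
  B6: in=∅ out=∅
  B7: in=∅ out=∅

Interfere edges:
  b: {d,f,k}
  d: {b,f,k}
  f: {b,d,k}
  k: {b,d,f,w}
  w: {k}
  z: ∅

N(b) = ["d", "f", "k"]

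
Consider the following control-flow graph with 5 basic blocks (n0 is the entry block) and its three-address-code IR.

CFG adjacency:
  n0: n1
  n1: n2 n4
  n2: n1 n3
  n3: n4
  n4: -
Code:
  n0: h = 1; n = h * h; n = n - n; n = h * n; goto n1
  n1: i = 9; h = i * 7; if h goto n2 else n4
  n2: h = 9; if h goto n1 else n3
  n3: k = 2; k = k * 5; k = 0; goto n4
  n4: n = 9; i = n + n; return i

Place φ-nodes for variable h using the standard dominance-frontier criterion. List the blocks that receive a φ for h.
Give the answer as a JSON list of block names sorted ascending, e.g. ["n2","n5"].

idom tree: n1←n0 n2←n1 n3←n2 n4←n1
Dom∩ at merges:
  n1: preds {n0,n2}: {n0} ∩ {n0,n1,n2} = {n0}; idom=n0
  n4: preds {n1,n3}: {n0,n1} ∩ {n0,n1,n2,n3} = {n0,n1}; idom=n1

DF walk-up:
  join n1 pred n0: · stop@n0
  join n1 pred n2: n2→n1 stop@n0
  join n4 pred n1: · stop@n1
  join n4 pred n3: n3→n2 stop@n1
  DF(n0)=∅
  DF(n1)={n1}
  DF(n2)={n1,n4}
  DF(n3)={n4}
  DF(n4)=∅

φ for h: defs {n0,n1,n2}
  DF⁺ = {n1,n4}

Answer: ["n1", "n4"]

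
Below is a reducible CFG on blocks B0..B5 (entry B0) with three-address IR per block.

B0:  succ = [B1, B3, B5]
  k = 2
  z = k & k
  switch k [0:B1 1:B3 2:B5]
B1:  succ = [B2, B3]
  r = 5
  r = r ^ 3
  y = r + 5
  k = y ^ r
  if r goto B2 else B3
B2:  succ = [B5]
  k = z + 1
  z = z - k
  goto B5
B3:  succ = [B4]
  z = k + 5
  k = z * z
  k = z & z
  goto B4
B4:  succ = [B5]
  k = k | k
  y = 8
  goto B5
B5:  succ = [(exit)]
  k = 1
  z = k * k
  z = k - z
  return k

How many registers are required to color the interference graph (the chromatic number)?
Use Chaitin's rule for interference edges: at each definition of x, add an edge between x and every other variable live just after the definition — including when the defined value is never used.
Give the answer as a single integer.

Block summaries:
  B0: {k,z} / ∅
  B1: {k,r,y} / ∅
  B2: {k,z} / {z}
  B3: {k,z} / {k}
  B4: {k,y} / {k}
  B5: {k,z} / ∅

Live sets:
  B0 li=∅ lo={k,z}
  B1 li={z} lo={k,z}
  B2 li={z} lo=∅
  B3 li={k} lo={k}
  B4 li={k} lo=∅
  B5 li=∅ lo=∅

Interfere edges:
  k↔{r,z}
  r↔{k,y,z}
  y↔{r,z}
  z↔{k,r,y}

Registers:
  {k,r,z} pairwise interfere (3-clique) ⇒ χ ≥ 3
  assign k→c2 r→c0 y→c2 z→c1 — no edge inside a register ⇒ χ ≤ 3
  χ = 3

Answer: 3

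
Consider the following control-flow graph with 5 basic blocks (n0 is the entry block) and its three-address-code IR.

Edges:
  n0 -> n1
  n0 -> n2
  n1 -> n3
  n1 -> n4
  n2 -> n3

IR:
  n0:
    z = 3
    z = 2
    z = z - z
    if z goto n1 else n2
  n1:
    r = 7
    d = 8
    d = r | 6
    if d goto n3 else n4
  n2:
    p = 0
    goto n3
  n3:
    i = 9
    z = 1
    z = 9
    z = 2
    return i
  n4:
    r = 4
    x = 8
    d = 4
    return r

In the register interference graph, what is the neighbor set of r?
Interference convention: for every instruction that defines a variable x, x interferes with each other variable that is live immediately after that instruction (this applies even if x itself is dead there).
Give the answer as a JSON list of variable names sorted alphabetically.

def/use:
  n0: {z} / ∅
  n1: {d,r} / ∅
  n2: {p} / ∅
  n3: {i,z} / ∅
  n4: {d,r,x} / ∅

Live sets:
  n0: in=∅ out=∅
  n1: in=∅ out=∅
  n2: in=∅ out=∅
  n3: in=∅ out=∅
  n4: in=∅ out=∅

Interference:
  d: {r}
  i: {z}
  p: ∅
  r: {d,x}
  x: {r}
  z: {i}

N(r) = ["d", "x"]

Answer: ["d", "x"]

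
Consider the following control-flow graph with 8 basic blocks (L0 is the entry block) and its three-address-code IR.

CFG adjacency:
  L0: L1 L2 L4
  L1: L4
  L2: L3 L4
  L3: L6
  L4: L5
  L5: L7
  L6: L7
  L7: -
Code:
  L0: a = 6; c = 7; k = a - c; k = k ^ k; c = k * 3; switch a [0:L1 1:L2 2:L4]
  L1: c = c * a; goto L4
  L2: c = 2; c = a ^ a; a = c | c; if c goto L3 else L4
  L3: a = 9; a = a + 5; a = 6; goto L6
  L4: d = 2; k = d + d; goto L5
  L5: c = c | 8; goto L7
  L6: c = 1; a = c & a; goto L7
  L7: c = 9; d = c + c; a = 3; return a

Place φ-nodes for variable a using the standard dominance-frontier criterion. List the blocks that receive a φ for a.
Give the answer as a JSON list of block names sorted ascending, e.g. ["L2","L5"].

idom tree: L1←L0 L2←L0 L3←L2 L4←L0 L5←L4 L6←L3 L7←L0
Join-block Dom:
  L4: preds {L0,L1,L2}: {L0} ∩ {L0,L1} ∩ {L0,L2} = {L0}; idom=L0
  L7: preds {L5,L6}: {L0,L4,L5} ∩ {L0,L2,L3,L6} = {L0}; idom=L0

Frontier:
  L4←L0: walk · to L0
  L4←L1: walk L1 to L0
  L4←L2: walk L2 to L0
  L7←L5: walk L5→L4 to L0
  L7←L6: walk L6→L3→L2 to L0
  L0: DF=∅
  L1: DF={L4}
  L2: DF={L4,L7}
  L3: DF={L7}
  L4: DF={L7}
  L5: DF={L7}
  L6: DF={L7}
  L7: DF=∅

φ for a: defs {L0,L2,L3,L6,L7}
  DF⁺ = {L4,L7}

Answer: ["L4", "L7"]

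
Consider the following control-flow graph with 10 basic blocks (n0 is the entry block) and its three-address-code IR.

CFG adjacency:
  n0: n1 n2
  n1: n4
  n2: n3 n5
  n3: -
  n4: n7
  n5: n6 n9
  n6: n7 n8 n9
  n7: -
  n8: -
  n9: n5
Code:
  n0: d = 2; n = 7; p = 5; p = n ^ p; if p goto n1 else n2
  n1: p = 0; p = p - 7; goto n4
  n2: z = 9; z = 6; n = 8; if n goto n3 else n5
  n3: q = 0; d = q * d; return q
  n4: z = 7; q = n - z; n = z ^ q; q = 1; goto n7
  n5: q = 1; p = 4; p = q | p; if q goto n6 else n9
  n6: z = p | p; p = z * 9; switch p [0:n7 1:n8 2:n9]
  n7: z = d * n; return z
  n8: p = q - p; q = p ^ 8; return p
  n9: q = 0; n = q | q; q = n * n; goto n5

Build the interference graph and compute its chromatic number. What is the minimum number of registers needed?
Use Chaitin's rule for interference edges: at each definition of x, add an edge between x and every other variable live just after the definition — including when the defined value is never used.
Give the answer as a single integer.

Block summaries:
  n0 def {d,n,p} use ∅
  n1 def {p} use ∅
  n2 def {n,z} use ∅
  n3 def {d,q} use {d}
  n4 def {n,q,z} use {n}
  n5 def {p,q} use ∅
  n6 def {p,z} use {p}
  n7 def {z} use {d,n}
  n8 def {p,q} use {p,q}
  n9 def {n,q} use ∅

Live sets:
  n0 li=∅ lo={d,n}
  n1 li={d,n} lo={d,n}
  n2 li={d} lo={d,n}
  n3 li={d} lo=∅
  n4 li={d,n} lo={d,n}
  n5 li={d,n} lo={d,n,p,q}
  n6 li={d,n,p,q} lo={d,n,p,q}
  n7 li={d,n} lo=∅
  n8 li={p,q} lo=∅
  n9 li={d} lo={d,n}

Interference:
  d — {n,p,q,z}
  n — {d,p,q,z}
  p — {d,n,q}
  q — {d,n,p,z}
  z — {d,n,q}

Colouring:
  lower bound: {d,n,p,q} mutually conflict ⇒ χ ≥ 4
  assign d→r0 n→r1 p→r3 q→r2 z→r3 — no edge inside a register ⇒ χ ≤ 4
  χ = 4

Answer: 4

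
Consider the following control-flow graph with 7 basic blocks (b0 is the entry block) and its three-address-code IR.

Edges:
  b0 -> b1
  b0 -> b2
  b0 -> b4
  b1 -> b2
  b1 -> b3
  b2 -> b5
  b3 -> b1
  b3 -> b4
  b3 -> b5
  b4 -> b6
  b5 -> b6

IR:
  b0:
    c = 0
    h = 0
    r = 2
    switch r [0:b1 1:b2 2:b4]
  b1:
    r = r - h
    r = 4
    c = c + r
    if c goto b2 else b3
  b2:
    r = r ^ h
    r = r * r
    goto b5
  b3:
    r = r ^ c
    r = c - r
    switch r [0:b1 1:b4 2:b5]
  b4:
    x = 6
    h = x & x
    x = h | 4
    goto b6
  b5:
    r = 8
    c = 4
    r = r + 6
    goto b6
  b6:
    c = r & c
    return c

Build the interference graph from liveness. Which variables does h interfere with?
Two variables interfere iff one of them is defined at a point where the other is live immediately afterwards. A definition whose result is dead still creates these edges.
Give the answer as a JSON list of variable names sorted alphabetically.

Block summaries:
  b0: {c,h,r} / ∅
  b1: {c,r} / {c,h,r}
  b2: {r} / {h,r}
  b3: {r} / {c,r}
  b4: {h,x} / ∅
  b5: {c,r} / ∅
  b6: {c} / {c,r}

Live sets:
  live b0: ∅→{c,h,r}
  live b1: {c,h,r}→{c,h,r}
  live b2: {h,r}→∅
  live b3: {c,h,r}→{c,h,r}
  live b4: {c,r}→{c,r}
  live b5: ∅→{c,r}
  live b6: {c,r}→∅

Conflict graph:
  c: {h,r,x}
  h: {c,r}
  r: {c,h,x}
  x: {c,r}

N(h) = ["c", "r"]

Answer: ["c", "r"]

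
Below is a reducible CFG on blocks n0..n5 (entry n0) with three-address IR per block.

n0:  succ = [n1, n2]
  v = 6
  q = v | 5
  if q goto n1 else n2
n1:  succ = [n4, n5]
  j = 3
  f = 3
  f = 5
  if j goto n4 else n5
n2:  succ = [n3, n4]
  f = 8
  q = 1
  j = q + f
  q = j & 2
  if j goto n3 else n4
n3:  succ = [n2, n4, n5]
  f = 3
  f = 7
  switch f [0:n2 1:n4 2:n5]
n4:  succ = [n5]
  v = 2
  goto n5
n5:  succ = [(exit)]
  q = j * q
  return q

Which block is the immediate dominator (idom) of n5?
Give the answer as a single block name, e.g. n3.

Answer: n0

Derivation:
idom tree: n1←n0 n2←n0 n3←n2 n4←n0 n5←n0
Dom∩ at merges:
  n2: preds {n0,n3}: {n0} ∩ {n0,n2,n3} = {n0}; idom=n0
  n4: preds {n1,n2,n3}: {n0,n1} ∩ {n0,n2} ∩ {n0,n2,n3} = {n0}; idom=n0
  n5: preds {n1,n3,n4}: {n0,n1} ∩ {n0,n2,n3} ∩ {n0,n4} = {n0}; idom=n0

idom(n5) = n0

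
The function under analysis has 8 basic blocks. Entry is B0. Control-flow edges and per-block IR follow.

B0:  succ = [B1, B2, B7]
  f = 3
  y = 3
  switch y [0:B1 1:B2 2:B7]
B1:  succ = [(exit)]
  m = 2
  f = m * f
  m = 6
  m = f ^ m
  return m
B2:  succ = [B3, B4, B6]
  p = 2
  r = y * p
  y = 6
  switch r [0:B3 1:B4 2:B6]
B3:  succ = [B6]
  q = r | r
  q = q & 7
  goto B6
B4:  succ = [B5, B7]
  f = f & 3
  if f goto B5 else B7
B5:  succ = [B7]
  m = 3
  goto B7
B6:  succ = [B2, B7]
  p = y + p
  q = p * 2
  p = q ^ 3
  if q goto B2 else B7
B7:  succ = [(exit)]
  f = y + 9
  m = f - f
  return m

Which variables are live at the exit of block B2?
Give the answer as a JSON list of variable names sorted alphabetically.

Block summaries:
  B0: def={f,y} ue=∅
  B1: def={f,m} ue={f}
  B2: def={p,r,y} ue={y}
  B3: def={q} ue={r}
  B4: def={f} ue={f}
  B5: def={m} ue=∅
  B6: def={p,q} ue={p,y}
  B7: def={f,m} ue={y}

Backward fixpoint:
  live B0: ∅→{f,y}
  live B1: {f}→∅
  live B2: {f,y}→{f,p,r,y}
  live B3: {f,p,r,y}→{f,p,y}
  live B4: {f,y}→{y}
  live B5: {y}→{y}
  live B6: {f,p,y}→{f,y}
  live B7: {y}→∅

live-out(B2) = ["f", "p", "r", "y"]

Answer: ["f", "p", "r", "y"]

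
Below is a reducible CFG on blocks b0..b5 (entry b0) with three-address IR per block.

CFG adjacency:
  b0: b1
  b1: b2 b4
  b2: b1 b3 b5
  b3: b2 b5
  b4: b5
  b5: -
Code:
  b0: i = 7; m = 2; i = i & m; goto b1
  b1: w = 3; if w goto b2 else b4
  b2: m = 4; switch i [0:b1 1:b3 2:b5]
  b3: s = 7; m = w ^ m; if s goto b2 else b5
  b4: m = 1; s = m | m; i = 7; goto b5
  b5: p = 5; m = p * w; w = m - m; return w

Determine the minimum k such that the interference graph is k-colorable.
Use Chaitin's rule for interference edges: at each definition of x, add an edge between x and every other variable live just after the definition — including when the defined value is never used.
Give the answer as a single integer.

def/use:
  b0: def={i,m} ue=∅
  b1: def={w} ue=∅
  b2: def={m} ue={i}
  b3: def={m,s} ue={m,w}
  b4: def={i,m,s} ue=∅
  b5: def={m,p,w} ue={w}

Backward fixpoint:
  b0 li=∅ lo={i}
  b1 li={i} lo={i,w}
  b2 li={i,w} lo={i,m,w}
  b3 li={i,m,w} lo={i,w}
  b4 li={w} lo={w}
  b5 li={w} lo=∅

Interference:
  i↔{m,s,w}
  m↔{i,s,w}
  p↔{w}
  s↔{i,m,w}
  w↔{i,m,p,s}

Colouring:
  {i,m,s,w} pairwise interfere (4-clique) ⇒ χ ≥ 4
  assign i→c1 m→c2 p→c1 s→c3 w→c0 — no edge inside a register ⇒ χ ≤ 4
  χ = 4

Answer: 4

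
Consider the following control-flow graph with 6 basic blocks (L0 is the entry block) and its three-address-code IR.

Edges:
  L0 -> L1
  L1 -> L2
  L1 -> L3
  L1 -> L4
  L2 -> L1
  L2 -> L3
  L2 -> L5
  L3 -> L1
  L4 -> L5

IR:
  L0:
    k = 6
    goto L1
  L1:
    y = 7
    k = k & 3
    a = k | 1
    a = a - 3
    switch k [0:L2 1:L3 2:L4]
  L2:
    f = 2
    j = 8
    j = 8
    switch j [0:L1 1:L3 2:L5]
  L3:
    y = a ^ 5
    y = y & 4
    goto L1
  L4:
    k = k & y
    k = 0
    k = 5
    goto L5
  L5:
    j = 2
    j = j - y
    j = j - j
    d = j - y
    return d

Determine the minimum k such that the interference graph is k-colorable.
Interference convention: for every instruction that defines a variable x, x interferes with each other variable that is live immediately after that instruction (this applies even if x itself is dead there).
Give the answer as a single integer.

Answer: 4

Working:
Block summaries:
  L0 def {k} use ∅
  L1 def {a,k,y} use {k}
  L2 def {f,j} use ∅
  L3 def {y} use {a}
  L4 def {k} use {k,y}
  L5 def {d,j} use {y}

Live sets:
  L0: in=∅ out={k}
  L1: in={k} out={a,k,y}
  L2: in={a,k,y} out={a,k,y}
  L3: in={a,k} out={k}
  L4: in={k,y} out={y}
  L5: in={y} out=∅

Interference:
  a: {f,j,k,y}
  d: ∅
  f: {a,k,y}
  j: {a,k,y}
  k: {a,f,j,y}
  y: {a,f,j,k}

Registers:
  clique {a,f,k,y} ⇒ need ≥ 4
  assign a→c0 d→c0 f→c3 j→c3 k→c1 y→c2 — no edge inside a register ⇒ χ ≤ 4
  χ = 4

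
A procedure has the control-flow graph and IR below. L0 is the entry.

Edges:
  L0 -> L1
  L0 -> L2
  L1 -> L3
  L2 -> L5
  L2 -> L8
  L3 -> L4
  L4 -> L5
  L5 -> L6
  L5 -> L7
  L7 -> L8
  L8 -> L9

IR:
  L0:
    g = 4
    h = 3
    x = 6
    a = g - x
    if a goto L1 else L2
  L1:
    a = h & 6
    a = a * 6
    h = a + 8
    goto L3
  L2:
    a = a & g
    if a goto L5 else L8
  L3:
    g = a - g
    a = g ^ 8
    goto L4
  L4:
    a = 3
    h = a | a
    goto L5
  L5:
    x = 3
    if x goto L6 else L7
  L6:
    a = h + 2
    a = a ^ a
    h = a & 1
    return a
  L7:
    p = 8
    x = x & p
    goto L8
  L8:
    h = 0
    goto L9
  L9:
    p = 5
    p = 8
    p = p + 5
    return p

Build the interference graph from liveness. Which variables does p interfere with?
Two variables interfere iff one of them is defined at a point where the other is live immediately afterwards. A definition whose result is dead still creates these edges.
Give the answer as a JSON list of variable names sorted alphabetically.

Answer: ["x"]

Working:
Block summaries:
  L0 def {a,g,h,x} use ∅
  L1 def {a,h} use {h}
  L2 def {a} use {a,g}
  L3 def {a,g} use {a,g}
  L4 def {a,h} use ∅
  L5 def {x} use ∅
  L6 def {a,h} use {h}
  L7 def {p,x} use {x}
  L8 def {h} use ∅
  L9 def {p} use ∅

Live sets:
  live L0: ∅→{a,g,h}
  live L1: {g,h}→{a,g}
  live L2: {a,g,h}→{h}
  live L3: {a,g}→∅
  live L4: ∅→{h}
  live L5: {h}→{h,x}
  live L6: {h}→∅
  live L7: {x}→∅
  live L8: ∅→∅
  live L9: ∅→∅

Interference:
  a: {g,h}
  g: {a,h,x}
  h: {a,g,x}
  p: {x}
  x: {g,h,p}

N(p) = ["x"]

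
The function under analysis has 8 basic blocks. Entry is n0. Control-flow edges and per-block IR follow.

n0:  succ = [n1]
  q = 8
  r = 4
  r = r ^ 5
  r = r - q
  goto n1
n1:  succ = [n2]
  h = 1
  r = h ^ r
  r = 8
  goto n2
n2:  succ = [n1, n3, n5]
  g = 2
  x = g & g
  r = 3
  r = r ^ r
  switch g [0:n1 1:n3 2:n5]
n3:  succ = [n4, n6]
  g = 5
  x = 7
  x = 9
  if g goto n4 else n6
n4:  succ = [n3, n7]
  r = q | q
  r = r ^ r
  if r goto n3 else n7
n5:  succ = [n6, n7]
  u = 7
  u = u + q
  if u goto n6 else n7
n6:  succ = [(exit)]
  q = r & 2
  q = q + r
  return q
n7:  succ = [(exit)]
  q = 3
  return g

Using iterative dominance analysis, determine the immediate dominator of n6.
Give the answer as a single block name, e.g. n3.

idom tree: n1←n0 n2←n1 n3←n2 n4←n3 n5←n2 n6←n2 n7←n2
Dom∩ at merges:
  n1: preds {n0,n2}: {n0} ∩ {n0,n1,n2} = {n0}; idom=n0
  n3: preds {n2,n4}: {n0,n1,n2} ∩ {n0,n1,n2,n3,n4} = {n0,n1,n2}; idom=n2
  n6: preds {n3,n5}: {n0,n1,n2,n3} ∩ {n0,n1,n2,n5} = {n0,n1,n2}; idom=n2
  n7: preds {n4,n5}: {n0,n1,n2,n3,n4} ∩ {n0,n1,n2,n5} = {n0,n1,n2}; idom=n2

idom(n6) = n2

Answer: n2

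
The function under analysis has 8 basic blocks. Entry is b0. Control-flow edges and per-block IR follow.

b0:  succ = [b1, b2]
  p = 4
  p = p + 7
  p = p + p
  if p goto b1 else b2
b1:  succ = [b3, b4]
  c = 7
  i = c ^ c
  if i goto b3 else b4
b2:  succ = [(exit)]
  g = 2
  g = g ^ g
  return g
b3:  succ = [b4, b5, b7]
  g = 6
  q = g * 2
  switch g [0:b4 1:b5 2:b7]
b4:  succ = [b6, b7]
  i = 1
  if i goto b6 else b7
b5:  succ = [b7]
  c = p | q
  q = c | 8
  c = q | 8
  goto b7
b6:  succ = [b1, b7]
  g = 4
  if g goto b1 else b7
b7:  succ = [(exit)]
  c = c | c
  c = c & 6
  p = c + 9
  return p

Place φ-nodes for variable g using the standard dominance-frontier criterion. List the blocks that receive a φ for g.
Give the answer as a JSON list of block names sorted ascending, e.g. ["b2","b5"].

Answer: ["b1", "b4", "b7"]

Analysis:
idom tree: b1←b0 b2←b0 b3←b1 b4←b1 b5←b3 b6←b4 b7←b1
Dom∩ at merges:
  b1: preds {b0,b6}: {b0} ∩ {b0,b1,b4,b6} = {b0}; idom=b0
  b4: preds {b1,b3}: {b0,b1} ∩ {b0,b1,b3} = {b0,b1}; idom=b1
  b7: preds {b3,b4,b5,b6}: {b0,b1,b3} ∩ {b0,b1,b4} ∩ {b0,b1,b3,b5} ∩ {b0,b1,b4,b6} = {b0,b1}; idom=b1

DF walk-up:
  b1←b0: walk · to b0
  b1←b6: walk b6→b4→b1 to b0
  b4←b1: walk · to b1
  b4←b3: walk b3 to b1
  b7←b3: walk b3 to b1
  b7←b4: walk b4 to b1
  b7←b5: walk b5→b3 to b1
  b7←b6: walk b6→b4 to b1
  b0: DF=∅
  b1: DF={b1}
  b2: DF=∅
  b3: DF={b4,b7}
  b4: DF={b1,b7}
  b5: DF={b7}
  b6: DF={b1,b7}
  b7: DF=∅

φ for g: defs {b2,b3,b6}
  DF⁺ = {b1,b4,b7}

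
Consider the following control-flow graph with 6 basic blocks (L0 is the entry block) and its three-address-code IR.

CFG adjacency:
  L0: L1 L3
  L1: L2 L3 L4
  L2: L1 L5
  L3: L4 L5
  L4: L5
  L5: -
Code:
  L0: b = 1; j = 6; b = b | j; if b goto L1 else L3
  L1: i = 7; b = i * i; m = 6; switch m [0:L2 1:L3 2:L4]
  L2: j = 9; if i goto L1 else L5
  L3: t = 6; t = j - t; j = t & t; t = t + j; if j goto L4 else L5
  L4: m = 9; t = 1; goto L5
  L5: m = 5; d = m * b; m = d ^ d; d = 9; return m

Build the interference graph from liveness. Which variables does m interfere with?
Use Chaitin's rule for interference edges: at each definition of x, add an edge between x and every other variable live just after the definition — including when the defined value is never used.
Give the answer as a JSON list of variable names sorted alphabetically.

Answer: ["b", "d", "i", "j"]

Analysis:
Per-block:
  L0: {b,j} / ∅
  L1: {b,i,m} / ∅
  L2: {j} / {i}
  L3: {j,t} / {j}
  L4: {m,t} / ∅
  L5: {d,m} / {b}

Liveness:
  L0 li=∅ lo={b,j}
  L1 li={j} lo={b,i,j}
  L2 li={b,i} lo={b,j}
  L3 li={b,j} lo={b}
  L4 li={b} lo={b}
  L5 li={b} lo=∅

Conflict graph:
  b: {i,j,m,t}
  d: {m}
  i: {b,j,m}
  j: {b,i,m,t}
  m: {b,d,i,j}
  t: {b,j}

N(m) = ["b", "d", "i", "j"]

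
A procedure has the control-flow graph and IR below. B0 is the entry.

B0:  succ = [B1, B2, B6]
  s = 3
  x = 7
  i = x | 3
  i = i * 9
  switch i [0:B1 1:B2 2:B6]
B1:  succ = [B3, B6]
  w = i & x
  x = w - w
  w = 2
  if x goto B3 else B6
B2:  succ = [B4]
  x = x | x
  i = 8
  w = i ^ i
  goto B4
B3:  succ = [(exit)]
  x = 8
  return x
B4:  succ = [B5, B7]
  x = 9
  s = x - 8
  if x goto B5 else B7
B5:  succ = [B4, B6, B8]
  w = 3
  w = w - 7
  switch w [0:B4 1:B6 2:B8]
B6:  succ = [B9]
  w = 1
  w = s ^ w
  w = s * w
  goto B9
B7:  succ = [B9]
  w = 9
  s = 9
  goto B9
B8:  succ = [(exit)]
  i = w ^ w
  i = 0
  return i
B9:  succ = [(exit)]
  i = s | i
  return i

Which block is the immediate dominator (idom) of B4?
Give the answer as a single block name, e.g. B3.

idom tree: B1←B0 B2←B0 B3←B1 B4←B2 B5←B4 B6←B0 B7←B4 B8←B5 B9←B0
Dom at joins:
  B4: preds {B2,B5}: {B0,B2} ∩ {B0,B2,B4,B5} = {B0,B2}; idom=B2
  B6: preds {B0,B1,B5}: {B0} ∩ {B0,B1} ∩ {B0,B2,B4,B5} = {B0}; idom=B0
  B9: preds {B6,B7}: {B0,B6} ∩ {B0,B2,B4,B7} = {B0}; idom=B0

idom(B4) = B2

Answer: B2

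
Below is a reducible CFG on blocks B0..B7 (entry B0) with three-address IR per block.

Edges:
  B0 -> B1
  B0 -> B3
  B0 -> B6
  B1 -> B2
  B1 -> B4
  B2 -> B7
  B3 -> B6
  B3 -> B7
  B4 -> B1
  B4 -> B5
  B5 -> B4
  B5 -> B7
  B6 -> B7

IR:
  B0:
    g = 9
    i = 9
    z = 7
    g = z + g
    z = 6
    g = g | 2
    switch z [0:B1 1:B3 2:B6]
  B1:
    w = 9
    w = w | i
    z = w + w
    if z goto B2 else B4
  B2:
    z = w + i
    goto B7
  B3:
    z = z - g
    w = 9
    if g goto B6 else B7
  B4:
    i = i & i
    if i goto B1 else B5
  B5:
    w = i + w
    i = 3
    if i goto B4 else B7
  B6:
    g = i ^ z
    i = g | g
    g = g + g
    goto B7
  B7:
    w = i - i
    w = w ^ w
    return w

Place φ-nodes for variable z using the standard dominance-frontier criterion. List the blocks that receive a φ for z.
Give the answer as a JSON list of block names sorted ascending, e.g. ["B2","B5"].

Answer: ["B1", "B6", "B7"]

Derivation:
idom tree: B1←B0 B2←B1 B3←B0 B4←B1 B5←B4 B6←B0 B7←B0
Dom∩ at merges:
  B1: preds {B0,B4}: {B0} ∩ {B0,B1,B4} = {B0}; idom=B0
  B4: preds {B1,B5}: {B0,B1} ∩ {B0,B1,B4,B5} = {B0,B1}; idom=B1
  B6: preds {B0,B3}: {B0} ∩ {B0,B3} = {B0}; idom=B0
  B7: preds {B2,B3,B5,B6}: {B0,B1,B2} ∩ {B0,B3} ∩ {B0,B1,B4,B5} ∩ {B0,B6} = {B0}; idom=B0

DF walk-up:
  join B1 pred B0: · stop@B0
  join B1 pred B4: B4→B1 stop@B0
  join B4 pred B1: · stop@B1
  join B4 pred B5: B5→B4 stop@B1
  join B6 pred B0: · stop@B0
  join B6 pred B3: B3 stop@B0
  join B7 pred B2: B2→B1 stop@B0
  join B7 pred B3: B3 stop@B0
  join B7 pred B5: B5→B4→B1 stop@B0
  join B7 pred B6: B6 stop@B0
  B0 → ∅
  B1 → {B1,B7}
  B2 → {B7}
  B3 → {B6,B7}
  B4 → {B1,B4,B7}
  B5 → {B4,B7}
  B6 → {B7}
  B7 → ∅

φ for z: defs {B0,B1,B2,B3}
  DF⁺ = {B1,B6,B7}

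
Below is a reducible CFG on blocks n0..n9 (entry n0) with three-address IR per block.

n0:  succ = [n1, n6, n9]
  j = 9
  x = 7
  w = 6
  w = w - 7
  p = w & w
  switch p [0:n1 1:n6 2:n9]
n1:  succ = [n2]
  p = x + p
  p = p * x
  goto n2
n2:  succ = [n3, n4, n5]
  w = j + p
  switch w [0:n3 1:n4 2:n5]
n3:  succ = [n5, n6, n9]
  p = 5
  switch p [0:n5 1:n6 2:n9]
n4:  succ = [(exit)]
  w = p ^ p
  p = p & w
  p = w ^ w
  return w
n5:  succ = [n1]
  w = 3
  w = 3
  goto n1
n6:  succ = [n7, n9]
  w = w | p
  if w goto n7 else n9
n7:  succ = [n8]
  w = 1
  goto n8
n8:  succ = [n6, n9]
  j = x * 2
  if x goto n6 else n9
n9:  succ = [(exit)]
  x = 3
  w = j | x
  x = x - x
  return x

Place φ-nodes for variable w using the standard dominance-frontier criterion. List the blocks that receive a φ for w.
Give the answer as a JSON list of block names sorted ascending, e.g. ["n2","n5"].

Answer: ["n1", "n6", "n9"]

Analysis:
idom tree: n1←n0 n2←n1 n3←n2 n4←n2 n5←n2 n6←n0 n7←n6 n8←n7 n9←n0
Join-block Dom:
  n1: preds {n0,n5}: {n0} ∩ {n0,n1,n2,n5} = {n0}; idom=n0
  n5: preds {n2,n3}: {n0,n1,n2} ∩ {n0,n1,n2,n3} = {n0,n1,n2}; idom=n2
  n6: preds {n0,n3,n8}: {n0} ∩ {n0,n1,n2,n3} ∩ {n0,n6,n7,n8} = {n0}; idom=n0
  n9: preds {n0,n3,n6,n8}: {n0} ∩ {n0,n1,n2,n3} ∩ {n0,n6} ∩ {n0,n6,n7,n8} = {n0}; idom=n0

Frontier:
  n1←n0: walk · to n0
  n1←n5: walk n5→n2→n1 to n0
  n5←n2: walk · to n2
  n5←n3: walk n3 to n2
  n6←n0: walk · to n0
  n6←n3: walk n3→n2→n1 to n0
  n6←n8: walk n8→n7→n6 to n0
  n9←n0: walk · to n0
  n9←n3: walk n3→n2→n1 to n0
  n9←n6: walk n6 to n0
  n9←n8: walk n8→n7→n6 to n0
  n0: DF=∅
  n1: DF={n1,n6,n9}
  n2: DF={n1,n6,n9}
  n3: DF={n5,n6,n9}
  n4: DF=∅
  n5: DF={n1}
  n6: DF={n6,n9}
  n7: DF={n6,n9}
  n8: DF={n6,n9}
  n9: DF=∅

φ for w: defs {n0,n2,n4,n5,n6,n7,n9}
  DF⁺ = {n1,n6,n9}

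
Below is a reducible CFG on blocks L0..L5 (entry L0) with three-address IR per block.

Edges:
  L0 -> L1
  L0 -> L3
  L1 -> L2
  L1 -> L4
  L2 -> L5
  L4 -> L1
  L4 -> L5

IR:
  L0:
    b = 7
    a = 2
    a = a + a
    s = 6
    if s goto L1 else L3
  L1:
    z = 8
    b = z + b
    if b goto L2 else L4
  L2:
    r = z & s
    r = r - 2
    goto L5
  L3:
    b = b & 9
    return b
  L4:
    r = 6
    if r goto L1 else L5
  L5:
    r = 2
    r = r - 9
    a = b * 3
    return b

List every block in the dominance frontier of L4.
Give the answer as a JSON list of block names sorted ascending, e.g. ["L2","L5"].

Answer: ["L1", "L5"]

Analysis:
idom tree: L1←L0 L2←L1 L3←L0 L4←L1 L5←L1
Join-block Dom:
  L1: preds {L0,L4}: {L0} ∩ {L0,L1,L4} = {L0}; idom=L0
  L5: preds {L2,L4}: {L0,L1,L2} ∩ {L0,L1,L4} = {L0,L1}; idom=L1

Frontier:
  join L1 pred L0: · stop@L0
  join L1 pred L4: L4→L1 stop@L0
  join L5 pred L2: L2 stop@L1
  join L5 pred L4: L4 stop@L1
  L0: DF=∅
  L1: DF={L1}
  L2: DF={L5}
  L3: DF=∅
  L4: DF={L1,L5}
  L5: DF=∅

DF(L4) = ["L1", "L5"]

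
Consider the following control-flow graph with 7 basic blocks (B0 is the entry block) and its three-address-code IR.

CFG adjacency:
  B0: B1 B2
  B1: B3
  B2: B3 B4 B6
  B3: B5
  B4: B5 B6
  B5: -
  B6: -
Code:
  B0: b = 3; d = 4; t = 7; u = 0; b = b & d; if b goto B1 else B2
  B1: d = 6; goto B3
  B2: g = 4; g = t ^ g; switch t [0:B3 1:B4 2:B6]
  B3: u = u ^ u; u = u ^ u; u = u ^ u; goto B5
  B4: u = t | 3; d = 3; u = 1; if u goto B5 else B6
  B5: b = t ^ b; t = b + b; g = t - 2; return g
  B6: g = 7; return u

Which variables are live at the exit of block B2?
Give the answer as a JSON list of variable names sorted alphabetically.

Answer: ["b", "t", "u"]

Analysis:
Per-block:
  B0: def={b,d,t,u} ue=∅
  B1: def={d} ue=∅
  B2: def={g} ue={t}
  B3: def={u} ue={u}
  B4: def={d,u} ue={t}
  B5: def={b,g,t} ue={b,t}
  B6: def={g} ue={u}

Live sets:
  B0: in=∅ out={b,t,u}
  B1: in={b,t,u} out={b,t,u}
  B2: in={b,t,u} out={b,t,u}
  B3: in={b,t,u} out={b,t}
  B4: in={b,t} out={b,t,u}
  B5: in={b,t} out=∅
  B6: in={u} out=∅

live-out(B2) = ["b", "t", "u"]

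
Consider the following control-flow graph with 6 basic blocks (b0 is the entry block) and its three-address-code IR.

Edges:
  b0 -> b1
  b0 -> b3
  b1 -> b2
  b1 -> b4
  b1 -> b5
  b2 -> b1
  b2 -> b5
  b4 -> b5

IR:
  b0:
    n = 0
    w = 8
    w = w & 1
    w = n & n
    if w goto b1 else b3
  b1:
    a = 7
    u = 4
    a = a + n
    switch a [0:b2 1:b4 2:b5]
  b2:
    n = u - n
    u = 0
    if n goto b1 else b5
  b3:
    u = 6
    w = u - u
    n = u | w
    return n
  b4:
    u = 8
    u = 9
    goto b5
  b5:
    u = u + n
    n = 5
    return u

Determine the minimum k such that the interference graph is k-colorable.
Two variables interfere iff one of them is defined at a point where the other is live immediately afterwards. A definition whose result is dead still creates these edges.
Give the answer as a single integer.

Per-block:
  b0: def={n,w} ue=∅
  b1: def={a,u} ue={n}
  b2: def={n,u} ue={n,u}
  b3: def={n,u,w} ue=∅
  b4: def={u} ue=∅
  b5: def={n,u} ue={n,u}

Live sets:
  live b0: ∅→{n}
  live b1: {n}→{n,u}
  live b2: {n,u}→{n,u}
  live b3: ∅→∅
  live b4: {n}→{n,u}
  live b5: {n,u}→∅

Conflict graph:
  a↔{n,u}
  n↔{a,u,w}
  u↔{a,n,w}
  w↔{n,u}

Registers:
  {a,n,u} pairwise interfere (3-clique) ⇒ χ ≥ 3
  3-colouring: c0={n}  c1={u}  c2={a,w}
  χ = 3

Answer: 3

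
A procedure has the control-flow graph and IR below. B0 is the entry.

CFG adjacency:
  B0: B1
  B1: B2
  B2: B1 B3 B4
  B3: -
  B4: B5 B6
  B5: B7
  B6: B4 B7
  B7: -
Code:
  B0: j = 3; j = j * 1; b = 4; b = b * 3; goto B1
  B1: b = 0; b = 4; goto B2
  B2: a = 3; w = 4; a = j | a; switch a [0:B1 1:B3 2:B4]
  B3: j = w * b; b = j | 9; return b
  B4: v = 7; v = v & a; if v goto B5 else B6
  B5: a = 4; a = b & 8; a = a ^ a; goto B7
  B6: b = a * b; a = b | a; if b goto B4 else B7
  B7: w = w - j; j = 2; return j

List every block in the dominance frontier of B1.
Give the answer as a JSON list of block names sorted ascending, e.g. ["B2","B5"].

Answer: ["B1"]

Working:
idom tree: B1←B0 B2←B1 B3←B2 B4←B2 B5←B4 B6←B4 B7←B4
Dom at joins:
  B1: preds {B0,B2}: {B0} ∩ {B0,B1,B2} = {B0}; idom=B0
  B4: preds {B2,B6}: {B0,B1,B2} ∩ {B0,B1,B2,B4,B6} = {B0,B1,B2}; idom=B2
  B7: preds {B5,B6}: {B0,B1,B2,B4,B5} ∩ {B0,B1,B2,B4,B6} = {B0,B1,B2,B4}; idom=B4

DF walk-up:
  B1←B0: walk · to B0
  B1←B2: walk B2→B1 to B0
  B4←B2: walk · to B2
  B4←B6: walk B6→B4 to B2
  B7←B5: walk B5 to B4
  B7←B6: walk B6 to B4
  B0: DF=∅
  B1: DF={B1}
  B2: DF={B1}
  B3: DF=∅
  B4: DF={B4}
  B5: DF={B7}
  B6: DF={B4,B7}
  B7: DF=∅

DF(B1) = ["B1"]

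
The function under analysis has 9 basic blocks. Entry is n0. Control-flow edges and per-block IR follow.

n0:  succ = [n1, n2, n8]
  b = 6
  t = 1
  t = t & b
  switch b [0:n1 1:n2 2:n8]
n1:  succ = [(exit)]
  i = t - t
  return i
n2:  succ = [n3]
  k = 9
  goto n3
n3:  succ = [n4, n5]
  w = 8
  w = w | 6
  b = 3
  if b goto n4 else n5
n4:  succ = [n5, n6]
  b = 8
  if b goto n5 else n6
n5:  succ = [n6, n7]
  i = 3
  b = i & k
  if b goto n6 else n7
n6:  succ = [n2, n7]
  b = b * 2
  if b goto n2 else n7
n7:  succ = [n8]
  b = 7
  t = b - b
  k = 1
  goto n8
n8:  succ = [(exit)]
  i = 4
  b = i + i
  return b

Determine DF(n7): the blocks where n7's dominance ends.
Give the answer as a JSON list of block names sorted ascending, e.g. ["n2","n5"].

idom tree: n1←n0 n2←n0 n3←n2 n4←n3 n5←n3 n6←n3 n7←n3 n8←n0
Dom∩ at merges:
  n2: preds {n0,n6}: {n0} ∩ {n0,n2,n3,n6} = {n0}; idom=n0
  n5: preds {n3,n4}: {n0,n2,n3} ∩ {n0,n2,n3,n4} = {n0,n2,n3}; idom=n3
  n6: preds {n4,n5}: {n0,n2,n3,n4} ∩ {n0,n2,n3,n5} = {n0,n2,n3}; idom=n3
  n7: preds {n5,n6}: {n0,n2,n3,n5} ∩ {n0,n2,n3,n6} = {n0,n2,n3}; idom=n3
  n8: preds {n0,n7}: {n0} ∩ {n0,n2,n3,n7} = {n0}; idom=n0

DF walk-up:
  n2←n0: walk · to n0
  n2←n6: walk n6→n3→n2 to n0
  n5←n3: walk · to n3
  n5←n4: walk n4 to n3
  n6←n4: walk n4 to n3
  n6←n5: walk n5 to n3
  n7←n5: walk n5 to n3
  n7←n6: walk n6 to n3
  n8←n0: walk · to n0
  n8←n7: walk n7→n3→n2 to n0
  DF(n0)=∅
  DF(n1)=∅
  DF(n2)={n2,n8}
  DF(n3)={n2,n8}
  DF(n4)={n5,n6}
  DF(n5)={n6,n7}
  DF(n6)={n2,n7}
  DF(n7)={n8}
  DF(n8)=∅

DF(n7) = ["n8"]

Answer: ["n8"]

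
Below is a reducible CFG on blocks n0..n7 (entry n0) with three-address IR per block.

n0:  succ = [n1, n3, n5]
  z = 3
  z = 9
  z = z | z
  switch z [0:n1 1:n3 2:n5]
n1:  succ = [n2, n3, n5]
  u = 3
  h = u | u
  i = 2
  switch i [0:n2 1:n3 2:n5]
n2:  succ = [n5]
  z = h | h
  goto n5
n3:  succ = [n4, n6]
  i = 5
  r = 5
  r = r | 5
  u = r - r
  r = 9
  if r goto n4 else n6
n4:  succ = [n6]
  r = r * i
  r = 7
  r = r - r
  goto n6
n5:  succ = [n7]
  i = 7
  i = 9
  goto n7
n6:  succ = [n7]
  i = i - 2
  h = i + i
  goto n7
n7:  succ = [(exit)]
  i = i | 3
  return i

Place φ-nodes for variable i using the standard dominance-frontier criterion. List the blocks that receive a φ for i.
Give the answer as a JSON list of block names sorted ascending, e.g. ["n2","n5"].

idom tree: n1←n0 n2←n1 n3←n0 n4←n3 n5←n0 n6←n3 n7←n0
Dom at joins:
  n3: preds {n0,n1}: {n0} ∩ {n0,n1} = {n0}; idom=n0
  n5: preds {n0,n1,n2}: {n0} ∩ {n0,n1} ∩ {n0,n1,n2} = {n0}; idom=n0
  n6: preds {n3,n4}: {n0,n3} ∩ {n0,n3,n4} = {n0,n3}; idom=n3
  n7: preds {n5,n6}: {n0,n5} ∩ {n0,n3,n6} = {n0}; idom=n0

DF walk-up:
  n3←n0: walk · to n0
  n3←n1: walk n1 to n0
  n5←n0: walk · to n0
  n5←n1: walk n1 to n0
  n5←n2: walk n2→n1 to n0
  n6←n3: walk · to n3
  n6←n4: walk n4 to n3
  n7←n5: walk n5 to n0
  n7←n6: walk n6→n3 to n0
  n0: DF=∅
  n1: DF={n3,n5}
  n2: DF={n5}
  n3: DF={n7}
  n4: DF={n6}
  n5: DF={n7}
  n6: DF={n7}
  n7: DF=∅

φ for i: defs {n1,n3,n5,n6,n7}
  DF⁺ = {n3,n5,n7}

Answer: ["n3", "n5", "n7"]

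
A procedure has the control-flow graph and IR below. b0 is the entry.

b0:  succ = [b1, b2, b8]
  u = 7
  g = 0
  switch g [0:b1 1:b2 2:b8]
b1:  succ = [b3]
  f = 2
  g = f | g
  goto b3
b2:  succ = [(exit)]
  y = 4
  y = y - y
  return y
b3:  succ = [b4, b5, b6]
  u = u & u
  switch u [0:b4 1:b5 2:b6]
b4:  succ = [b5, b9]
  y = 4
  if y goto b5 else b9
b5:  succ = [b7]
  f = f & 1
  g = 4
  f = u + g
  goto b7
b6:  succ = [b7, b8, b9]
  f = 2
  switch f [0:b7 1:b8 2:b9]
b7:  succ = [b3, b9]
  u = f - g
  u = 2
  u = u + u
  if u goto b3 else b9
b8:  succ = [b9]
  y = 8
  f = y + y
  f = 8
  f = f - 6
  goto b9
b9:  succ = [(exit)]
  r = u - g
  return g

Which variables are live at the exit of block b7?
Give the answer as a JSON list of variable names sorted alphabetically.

Per-block:
  b0 def {g,u} use ∅
  b1 def {f,g} use {g}
  b2 def {y} use ∅
  b3 def {u} use {u}
  b4 def {y} use ∅
  b5 def {f,g} use {f,u}
  b6 def {f} use ∅
  b7 def {u} use {f,g}
  b8 def {f,y} use ∅
  b9 def {r} use {g,u}

Live sets:
  b0 li=∅ lo={g,u}
  b1 li={g,u} lo={f,g,u}
  b2 li=∅ lo=∅
  b3 li={f,g,u} lo={f,g,u}
  b4 li={f,g,u} lo={f,g,u}
  b5 li={f,u} lo={f,g}
  b6 li={g,u} lo={f,g,u}
  b7 li={f,g} lo={f,g,u}
  b8 li={g,u} lo={g,u}
  b9 li={g,u} lo=∅

live-out(b7) = ["f", "g", "u"]

Answer: ["f", "g", "u"]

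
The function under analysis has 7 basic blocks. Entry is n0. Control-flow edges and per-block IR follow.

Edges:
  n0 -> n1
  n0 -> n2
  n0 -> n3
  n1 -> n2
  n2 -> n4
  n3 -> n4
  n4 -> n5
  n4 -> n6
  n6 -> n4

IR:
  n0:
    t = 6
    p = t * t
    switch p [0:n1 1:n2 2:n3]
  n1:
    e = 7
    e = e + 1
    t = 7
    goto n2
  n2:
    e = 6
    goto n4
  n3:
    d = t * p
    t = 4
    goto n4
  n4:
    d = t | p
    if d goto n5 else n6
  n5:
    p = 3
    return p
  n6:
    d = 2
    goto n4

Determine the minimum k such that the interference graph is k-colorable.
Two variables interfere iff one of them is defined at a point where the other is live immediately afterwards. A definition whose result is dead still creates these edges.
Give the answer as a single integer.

Answer: 3

Derivation:
Per-block:
  n0 def {p,t} use ∅
  n1 def {e,t} use ∅
  n2 def {e} use ∅
  n3 def {d,t} use {p,t}
  n4 def {d} use {p,t}
  n5 def {p} use ∅
  n6 def {d} use ∅

Liveness:
  live n0: ∅→{p,t}
  live n1: {p}→{p,t}
  live n2: {p,t}→{p,t}
  live n3: {p,t}→{p,t}
  live n4: {p,t}→{p,t}
  live n5: ∅→∅
  live n6: {p,t}→{p,t}

Interfere edges:
  d — {p,t}
  e — {p,t}
  p — {d,e,t}
  t — {d,e,p}

Chromatic number:
  {d,p,t} pairwise interfere (3-clique) ⇒ χ ≥ 3
  3-colouring: r0={p}  r1={t}  r2={d,e}
  χ = 3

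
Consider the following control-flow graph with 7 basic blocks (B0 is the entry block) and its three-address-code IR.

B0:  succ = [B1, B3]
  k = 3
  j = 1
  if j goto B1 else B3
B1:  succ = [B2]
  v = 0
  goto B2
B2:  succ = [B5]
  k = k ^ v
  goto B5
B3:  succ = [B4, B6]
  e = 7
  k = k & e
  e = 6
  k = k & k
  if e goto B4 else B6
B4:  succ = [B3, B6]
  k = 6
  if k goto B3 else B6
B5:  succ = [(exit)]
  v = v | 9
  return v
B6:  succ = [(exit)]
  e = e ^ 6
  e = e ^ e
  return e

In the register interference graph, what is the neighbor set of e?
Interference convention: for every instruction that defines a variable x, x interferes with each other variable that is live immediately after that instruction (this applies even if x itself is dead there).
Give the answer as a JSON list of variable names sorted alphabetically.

Answer: ["k"]

Working:
Block summaries:
  B0: {j,k} / ∅
  B1: {v} / ∅
  B2: {k} / {k,v}
  B3: {e,k} / {k}
  B4: {k} / ∅
  B5: {v} / {v}
  B6: {e} / {e}

Live sets:
  live B0: ∅→{k}
  live B1: {k}→{k,v}
  live B2: {k,v}→{v}
  live B3: {k}→{e}
  live B4: {e}→{e,k}
  live B5: {v}→∅
  live B6: {e}→∅

Conflict graph:
  e — {k}
  j — {k}
  k — {e,j,v}
  v — {k}

N(e) = ["k"]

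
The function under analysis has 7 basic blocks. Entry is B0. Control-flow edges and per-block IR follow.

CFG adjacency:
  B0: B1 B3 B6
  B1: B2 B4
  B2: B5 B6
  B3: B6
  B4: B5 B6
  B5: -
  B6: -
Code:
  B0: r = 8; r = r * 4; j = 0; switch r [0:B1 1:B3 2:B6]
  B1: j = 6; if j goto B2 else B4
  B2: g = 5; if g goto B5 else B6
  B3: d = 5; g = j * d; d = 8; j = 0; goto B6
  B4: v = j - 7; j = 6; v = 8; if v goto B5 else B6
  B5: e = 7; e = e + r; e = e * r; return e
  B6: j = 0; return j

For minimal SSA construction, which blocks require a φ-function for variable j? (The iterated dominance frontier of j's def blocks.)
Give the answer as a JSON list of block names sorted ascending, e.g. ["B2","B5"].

idom tree: B1←B0 B2←B1 B3←B0 B4←B1 B5←B1 B6←B0
Dom at joins:
  B5: preds {B2,B4}: {B0,B1,B2} ∩ {B0,B1,B4} = {B0,B1}; idom=B1
  B6: preds {B0,B2,B3,B4}: {B0} ∩ {B0,B1,B2} ∩ {B0,B3} ∩ {B0,B1,B4} = {B0}; idom=B0

DF walk-up:
  join B5 pred B2: B2 stop@B1
  join B5 pred B4: B4 stop@B1
  join B6 pred B0: · stop@B0
  join B6 pred B2: B2→B1 stop@B0
  join B6 pred B3: B3 stop@B0
  join B6 pred B4: B4→B1 stop@B0
  B0: DF=∅
  B1: DF={B6}
  B2: DF={B5,B6}
  B3: DF={B6}
  B4: DF={B5,B6}
  B5: DF=∅
  B6: DF=∅

φ for j: defs {B0,B1,B3,B4,B6}
  DF⁺ = {B5,B6}

Answer: ["B5", "B6"]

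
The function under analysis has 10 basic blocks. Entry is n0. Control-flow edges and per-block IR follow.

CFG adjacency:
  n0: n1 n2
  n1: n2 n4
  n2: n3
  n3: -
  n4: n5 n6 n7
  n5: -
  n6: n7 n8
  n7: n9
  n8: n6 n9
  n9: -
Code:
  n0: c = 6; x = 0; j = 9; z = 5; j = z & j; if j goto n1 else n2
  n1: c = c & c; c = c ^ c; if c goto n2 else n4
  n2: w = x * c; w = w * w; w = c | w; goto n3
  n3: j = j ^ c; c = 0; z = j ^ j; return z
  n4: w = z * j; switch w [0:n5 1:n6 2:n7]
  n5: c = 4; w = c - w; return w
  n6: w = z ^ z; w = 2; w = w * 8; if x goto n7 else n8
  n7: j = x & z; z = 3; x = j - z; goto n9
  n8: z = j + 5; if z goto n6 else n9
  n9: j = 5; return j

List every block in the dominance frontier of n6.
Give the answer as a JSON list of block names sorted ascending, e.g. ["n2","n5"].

idom tree: n1←n0 n2←n0 n3←n2 n4←n1 n5←n4 n6←n4 n7←n4 n8←n6 n9←n4
Join-block Dom:
  n2: preds {n0,n1}: {n0} ∩ {n0,n1} = {n0}; idom=n0
  n6: preds {n4,n8}: {n0,n1,n4} ∩ {n0,n1,n4,n6,n8} = {n0,n1,n4}; idom=n4
  n7: preds {n4,n6}: {n0,n1,n4} ∩ {n0,n1,n4,n6} = {n0,n1,n4}; idom=n4
  n9: preds {n7,n8}: {n0,n1,n4,n7} ∩ {n0,n1,n4,n6,n8} = {n0,n1,n4}; idom=n4

Frontier:
  n2←n0: walk · to n0
  n2←n1: walk n1 to n0
  n6←n4: walk · to n4
  n6←n8: walk n8→n6 to n4
  n7←n4: walk · to n4
  n7←n6: walk n6 to n4
  n9←n7: walk n7 to n4
  n9←n8: walk n8→n6 to n4
  DF(n0)=∅
  DF(n1)={n2}
  DF(n2)=∅
  DF(n3)=∅
  DF(n4)=∅
  DF(n5)=∅
  DF(n6)={n6,n7,n9}
  DF(n7)={n9}
  DF(n8)={n6,n9}
  DF(n9)=∅

DF(n6) = ["n6", "n7", "n9"]

Answer: ["n6", "n7", "n9"]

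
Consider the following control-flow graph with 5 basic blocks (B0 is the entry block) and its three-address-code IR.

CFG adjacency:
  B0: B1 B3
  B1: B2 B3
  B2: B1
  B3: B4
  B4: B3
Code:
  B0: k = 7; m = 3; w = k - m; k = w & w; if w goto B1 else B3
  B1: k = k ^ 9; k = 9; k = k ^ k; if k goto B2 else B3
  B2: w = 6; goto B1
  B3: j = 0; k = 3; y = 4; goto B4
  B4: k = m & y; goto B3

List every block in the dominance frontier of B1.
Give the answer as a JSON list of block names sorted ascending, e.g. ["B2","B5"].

idom tree: B1←B0 B2←B1 B3←B0 B4←B3
Join-block Dom:
  B1: preds {B0,B2}: {B0} ∩ {B0,B1,B2} = {B0}; idom=B0
  B3: preds {B0,B1,B4}: {B0} ∩ {B0,B1} ∩ {B0,B3,B4} = {B0}; idom=B0

DF walk-up:
  join B1 pred B0: · stop@B0
  join B1 pred B2: B2→B1 stop@B0
  join B3 pred B0: · stop@B0
  join B3 pred B1: B1 stop@B0
  join B3 pred B4: B4→B3 stop@B0
  B0 → ∅
  B1 → {B1,B3}
  B2 → {B1}
  B3 → {B3}
  B4 → {B3}

DF(B1) = ["B1", "B3"]

Answer: ["B1", "B3"]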